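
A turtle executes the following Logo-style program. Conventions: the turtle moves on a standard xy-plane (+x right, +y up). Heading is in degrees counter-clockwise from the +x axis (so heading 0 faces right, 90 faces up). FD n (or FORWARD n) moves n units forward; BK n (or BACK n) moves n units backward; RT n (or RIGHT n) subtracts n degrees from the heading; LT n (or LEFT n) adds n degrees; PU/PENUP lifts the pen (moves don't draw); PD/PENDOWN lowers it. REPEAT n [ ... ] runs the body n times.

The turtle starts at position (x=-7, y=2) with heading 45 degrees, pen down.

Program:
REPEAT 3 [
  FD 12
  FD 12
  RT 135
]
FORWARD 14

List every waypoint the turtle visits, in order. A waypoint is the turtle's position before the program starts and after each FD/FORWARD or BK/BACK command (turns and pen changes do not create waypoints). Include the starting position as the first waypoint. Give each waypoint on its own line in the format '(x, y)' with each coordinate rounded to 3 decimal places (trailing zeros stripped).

Answer: (-7, 2)
(1.485, 10.485)
(9.971, 18.971)
(9.971, 6.971)
(9.971, -5.029)
(1.485, 3.456)
(-7, 11.941)
(7, 11.941)

Derivation:
Executing turtle program step by step:
Start: pos=(-7,2), heading=45, pen down
REPEAT 3 [
  -- iteration 1/3 --
  FD 12: (-7,2) -> (1.485,10.485) [heading=45, draw]
  FD 12: (1.485,10.485) -> (9.971,18.971) [heading=45, draw]
  RT 135: heading 45 -> 270
  -- iteration 2/3 --
  FD 12: (9.971,18.971) -> (9.971,6.971) [heading=270, draw]
  FD 12: (9.971,6.971) -> (9.971,-5.029) [heading=270, draw]
  RT 135: heading 270 -> 135
  -- iteration 3/3 --
  FD 12: (9.971,-5.029) -> (1.485,3.456) [heading=135, draw]
  FD 12: (1.485,3.456) -> (-7,11.941) [heading=135, draw]
  RT 135: heading 135 -> 0
]
FD 14: (-7,11.941) -> (7,11.941) [heading=0, draw]
Final: pos=(7,11.941), heading=0, 7 segment(s) drawn
Waypoints (8 total):
(-7, 2)
(1.485, 10.485)
(9.971, 18.971)
(9.971, 6.971)
(9.971, -5.029)
(1.485, 3.456)
(-7, 11.941)
(7, 11.941)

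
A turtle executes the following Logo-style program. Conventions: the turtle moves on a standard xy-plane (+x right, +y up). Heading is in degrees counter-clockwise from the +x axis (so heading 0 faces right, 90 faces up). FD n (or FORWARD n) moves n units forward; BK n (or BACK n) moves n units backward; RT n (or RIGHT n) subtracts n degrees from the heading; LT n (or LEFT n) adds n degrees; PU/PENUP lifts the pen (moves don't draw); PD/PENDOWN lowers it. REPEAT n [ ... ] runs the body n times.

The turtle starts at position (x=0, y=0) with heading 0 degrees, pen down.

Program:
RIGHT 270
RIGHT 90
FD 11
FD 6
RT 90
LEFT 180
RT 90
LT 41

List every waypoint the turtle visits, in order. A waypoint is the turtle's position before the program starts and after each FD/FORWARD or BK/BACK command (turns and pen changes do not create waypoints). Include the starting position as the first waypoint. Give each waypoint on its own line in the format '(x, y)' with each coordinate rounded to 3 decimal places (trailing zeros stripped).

Answer: (0, 0)
(11, 0)
(17, 0)

Derivation:
Executing turtle program step by step:
Start: pos=(0,0), heading=0, pen down
RT 270: heading 0 -> 90
RT 90: heading 90 -> 0
FD 11: (0,0) -> (11,0) [heading=0, draw]
FD 6: (11,0) -> (17,0) [heading=0, draw]
RT 90: heading 0 -> 270
LT 180: heading 270 -> 90
RT 90: heading 90 -> 0
LT 41: heading 0 -> 41
Final: pos=(17,0), heading=41, 2 segment(s) drawn
Waypoints (3 total):
(0, 0)
(11, 0)
(17, 0)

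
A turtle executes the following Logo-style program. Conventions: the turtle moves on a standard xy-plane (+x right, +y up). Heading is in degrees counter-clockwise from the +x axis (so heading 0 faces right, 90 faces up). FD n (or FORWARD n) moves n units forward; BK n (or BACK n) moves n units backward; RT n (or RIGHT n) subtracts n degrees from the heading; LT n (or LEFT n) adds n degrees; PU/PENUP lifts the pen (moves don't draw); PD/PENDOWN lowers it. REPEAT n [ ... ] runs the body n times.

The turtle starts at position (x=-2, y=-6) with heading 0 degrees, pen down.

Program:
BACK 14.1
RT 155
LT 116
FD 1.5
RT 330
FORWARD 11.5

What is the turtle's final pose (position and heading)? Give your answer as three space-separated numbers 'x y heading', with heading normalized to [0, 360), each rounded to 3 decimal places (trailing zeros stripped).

Executing turtle program step by step:
Start: pos=(-2,-6), heading=0, pen down
BK 14.1: (-2,-6) -> (-16.1,-6) [heading=0, draw]
RT 155: heading 0 -> 205
LT 116: heading 205 -> 321
FD 1.5: (-16.1,-6) -> (-14.934,-6.944) [heading=321, draw]
RT 330: heading 321 -> 351
FD 11.5: (-14.934,-6.944) -> (-3.576,-8.743) [heading=351, draw]
Final: pos=(-3.576,-8.743), heading=351, 3 segment(s) drawn

Answer: -3.576 -8.743 351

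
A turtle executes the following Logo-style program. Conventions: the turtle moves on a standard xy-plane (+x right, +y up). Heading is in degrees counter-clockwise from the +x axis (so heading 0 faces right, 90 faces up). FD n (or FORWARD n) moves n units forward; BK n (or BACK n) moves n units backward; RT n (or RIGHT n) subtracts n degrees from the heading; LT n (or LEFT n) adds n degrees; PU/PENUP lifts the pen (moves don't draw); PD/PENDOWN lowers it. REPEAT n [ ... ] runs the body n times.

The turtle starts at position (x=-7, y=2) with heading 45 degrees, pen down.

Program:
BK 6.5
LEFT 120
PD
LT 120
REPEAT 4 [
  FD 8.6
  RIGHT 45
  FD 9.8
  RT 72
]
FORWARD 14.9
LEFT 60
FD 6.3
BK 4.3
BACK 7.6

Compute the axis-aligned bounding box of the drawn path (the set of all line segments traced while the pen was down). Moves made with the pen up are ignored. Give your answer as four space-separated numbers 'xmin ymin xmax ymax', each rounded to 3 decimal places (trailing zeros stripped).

Executing turtle program step by step:
Start: pos=(-7,2), heading=45, pen down
BK 6.5: (-7,2) -> (-11.596,-2.596) [heading=45, draw]
LT 120: heading 45 -> 165
PD: pen down
LT 120: heading 165 -> 285
REPEAT 4 [
  -- iteration 1/4 --
  FD 8.6: (-11.596,-2.596) -> (-9.37,-10.903) [heading=285, draw]
  RT 45: heading 285 -> 240
  FD 9.8: (-9.37,-10.903) -> (-14.27,-19.39) [heading=240, draw]
  RT 72: heading 240 -> 168
  -- iteration 2/4 --
  FD 8.6: (-14.27,-19.39) -> (-22.682,-17.602) [heading=168, draw]
  RT 45: heading 168 -> 123
  FD 9.8: (-22.682,-17.602) -> (-28.02,-9.383) [heading=123, draw]
  RT 72: heading 123 -> 51
  -- iteration 3/4 --
  FD 8.6: (-28.02,-9.383) -> (-22.608,-2.7) [heading=51, draw]
  RT 45: heading 51 -> 6
  FD 9.8: (-22.608,-2.7) -> (-12.861,-1.675) [heading=6, draw]
  RT 72: heading 6 -> 294
  -- iteration 4/4 --
  FD 8.6: (-12.861,-1.675) -> (-9.363,-9.532) [heading=294, draw]
  RT 45: heading 294 -> 249
  FD 9.8: (-9.363,-9.532) -> (-12.875,-18.681) [heading=249, draw]
  RT 72: heading 249 -> 177
]
FD 14.9: (-12.875,-18.681) -> (-27.755,-17.901) [heading=177, draw]
LT 60: heading 177 -> 237
FD 6.3: (-27.755,-17.901) -> (-31.186,-23.185) [heading=237, draw]
BK 4.3: (-31.186,-23.185) -> (-28.844,-19.578) [heading=237, draw]
BK 7.6: (-28.844,-19.578) -> (-24.705,-13.205) [heading=237, draw]
Final: pos=(-24.705,-13.205), heading=237, 13 segment(s) drawn

Segment endpoints: x in {-31.186, -28.844, -28.02, -27.755, -24.705, -22.682, -22.608, -14.27, -12.875, -12.861, -11.596, -9.37, -9.363, -7}, y in {-23.185, -19.578, -19.39, -18.681, -17.901, -17.602, -13.205, -10.903, -9.532, -9.383, -2.7, -2.596, -1.675, 2}
xmin=-31.186, ymin=-23.185, xmax=-7, ymax=2

Answer: -31.186 -23.185 -7 2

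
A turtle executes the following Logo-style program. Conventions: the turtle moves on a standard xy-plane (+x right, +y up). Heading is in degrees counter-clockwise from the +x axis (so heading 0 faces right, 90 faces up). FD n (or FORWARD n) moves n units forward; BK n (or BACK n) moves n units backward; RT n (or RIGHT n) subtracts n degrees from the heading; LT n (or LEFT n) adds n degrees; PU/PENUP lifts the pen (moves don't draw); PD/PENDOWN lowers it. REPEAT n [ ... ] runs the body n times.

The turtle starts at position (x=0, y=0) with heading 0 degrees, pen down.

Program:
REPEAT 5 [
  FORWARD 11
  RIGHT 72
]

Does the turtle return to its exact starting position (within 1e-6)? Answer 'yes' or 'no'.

Executing turtle program step by step:
Start: pos=(0,0), heading=0, pen down
REPEAT 5 [
  -- iteration 1/5 --
  FD 11: (0,0) -> (11,0) [heading=0, draw]
  RT 72: heading 0 -> 288
  -- iteration 2/5 --
  FD 11: (11,0) -> (14.399,-10.462) [heading=288, draw]
  RT 72: heading 288 -> 216
  -- iteration 3/5 --
  FD 11: (14.399,-10.462) -> (5.5,-16.927) [heading=216, draw]
  RT 72: heading 216 -> 144
  -- iteration 4/5 --
  FD 11: (5.5,-16.927) -> (-3.399,-10.462) [heading=144, draw]
  RT 72: heading 144 -> 72
  -- iteration 5/5 --
  FD 11: (-3.399,-10.462) -> (0,0) [heading=72, draw]
  RT 72: heading 72 -> 0
]
Final: pos=(0,0), heading=0, 5 segment(s) drawn

Start position: (0, 0)
Final position: (0, 0)
Distance = 0; < 1e-6 -> CLOSED

Answer: yes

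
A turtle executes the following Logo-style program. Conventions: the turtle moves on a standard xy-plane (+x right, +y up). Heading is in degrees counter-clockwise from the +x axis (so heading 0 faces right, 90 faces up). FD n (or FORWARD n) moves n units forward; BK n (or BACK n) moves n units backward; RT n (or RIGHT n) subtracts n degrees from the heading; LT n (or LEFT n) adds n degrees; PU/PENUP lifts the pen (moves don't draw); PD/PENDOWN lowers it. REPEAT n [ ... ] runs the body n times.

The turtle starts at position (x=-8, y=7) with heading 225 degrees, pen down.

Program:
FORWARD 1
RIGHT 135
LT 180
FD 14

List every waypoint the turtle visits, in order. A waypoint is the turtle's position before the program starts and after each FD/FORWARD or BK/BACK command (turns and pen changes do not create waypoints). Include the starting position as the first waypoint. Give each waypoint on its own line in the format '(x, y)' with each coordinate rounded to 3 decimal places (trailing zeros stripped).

Answer: (-8, 7)
(-8.707, 6.293)
(-8.707, -7.707)

Derivation:
Executing turtle program step by step:
Start: pos=(-8,7), heading=225, pen down
FD 1: (-8,7) -> (-8.707,6.293) [heading=225, draw]
RT 135: heading 225 -> 90
LT 180: heading 90 -> 270
FD 14: (-8.707,6.293) -> (-8.707,-7.707) [heading=270, draw]
Final: pos=(-8.707,-7.707), heading=270, 2 segment(s) drawn
Waypoints (3 total):
(-8, 7)
(-8.707, 6.293)
(-8.707, -7.707)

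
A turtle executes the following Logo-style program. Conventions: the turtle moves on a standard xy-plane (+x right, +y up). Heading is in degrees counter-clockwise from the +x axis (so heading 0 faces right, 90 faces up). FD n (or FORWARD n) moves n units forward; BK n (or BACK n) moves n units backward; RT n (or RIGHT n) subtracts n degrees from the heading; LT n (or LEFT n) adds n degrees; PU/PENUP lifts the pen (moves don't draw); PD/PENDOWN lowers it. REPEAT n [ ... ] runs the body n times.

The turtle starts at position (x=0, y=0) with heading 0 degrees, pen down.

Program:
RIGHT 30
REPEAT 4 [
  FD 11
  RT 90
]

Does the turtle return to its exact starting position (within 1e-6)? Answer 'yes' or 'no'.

Answer: yes

Derivation:
Executing turtle program step by step:
Start: pos=(0,0), heading=0, pen down
RT 30: heading 0 -> 330
REPEAT 4 [
  -- iteration 1/4 --
  FD 11: (0,0) -> (9.526,-5.5) [heading=330, draw]
  RT 90: heading 330 -> 240
  -- iteration 2/4 --
  FD 11: (9.526,-5.5) -> (4.026,-15.026) [heading=240, draw]
  RT 90: heading 240 -> 150
  -- iteration 3/4 --
  FD 11: (4.026,-15.026) -> (-5.5,-9.526) [heading=150, draw]
  RT 90: heading 150 -> 60
  -- iteration 4/4 --
  FD 11: (-5.5,-9.526) -> (0,0) [heading=60, draw]
  RT 90: heading 60 -> 330
]
Final: pos=(0,0), heading=330, 4 segment(s) drawn

Start position: (0, 0)
Final position: (0, 0)
Distance = 0; < 1e-6 -> CLOSED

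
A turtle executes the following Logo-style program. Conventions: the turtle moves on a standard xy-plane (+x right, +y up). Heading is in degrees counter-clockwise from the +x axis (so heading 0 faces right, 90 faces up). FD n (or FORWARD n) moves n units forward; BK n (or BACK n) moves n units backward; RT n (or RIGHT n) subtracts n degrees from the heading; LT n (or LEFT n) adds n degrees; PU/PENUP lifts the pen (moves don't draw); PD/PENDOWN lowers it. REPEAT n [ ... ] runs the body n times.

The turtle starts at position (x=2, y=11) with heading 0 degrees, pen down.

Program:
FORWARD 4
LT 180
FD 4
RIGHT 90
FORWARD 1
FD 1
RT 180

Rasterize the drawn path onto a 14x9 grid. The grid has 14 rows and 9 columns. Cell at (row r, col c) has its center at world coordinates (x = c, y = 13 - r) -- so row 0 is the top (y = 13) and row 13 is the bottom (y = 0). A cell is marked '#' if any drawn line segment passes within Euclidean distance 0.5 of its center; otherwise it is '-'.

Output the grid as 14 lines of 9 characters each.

Segment 0: (2,11) -> (6,11)
Segment 1: (6,11) -> (2,11)
Segment 2: (2,11) -> (2,12)
Segment 3: (2,12) -> (2,13)

Answer: --#------
--#------
--#####--
---------
---------
---------
---------
---------
---------
---------
---------
---------
---------
---------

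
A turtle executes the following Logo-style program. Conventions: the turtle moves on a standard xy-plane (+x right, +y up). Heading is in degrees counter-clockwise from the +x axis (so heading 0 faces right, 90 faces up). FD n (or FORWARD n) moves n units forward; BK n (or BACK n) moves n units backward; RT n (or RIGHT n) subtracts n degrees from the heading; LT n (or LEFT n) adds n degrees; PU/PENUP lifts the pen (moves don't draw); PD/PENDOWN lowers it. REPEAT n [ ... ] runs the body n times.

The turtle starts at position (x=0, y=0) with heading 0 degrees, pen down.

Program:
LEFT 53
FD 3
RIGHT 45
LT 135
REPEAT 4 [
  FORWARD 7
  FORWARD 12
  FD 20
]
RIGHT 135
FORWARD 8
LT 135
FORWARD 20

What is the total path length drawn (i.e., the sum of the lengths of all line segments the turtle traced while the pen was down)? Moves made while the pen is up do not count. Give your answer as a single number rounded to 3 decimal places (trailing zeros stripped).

Answer: 187

Derivation:
Executing turtle program step by step:
Start: pos=(0,0), heading=0, pen down
LT 53: heading 0 -> 53
FD 3: (0,0) -> (1.805,2.396) [heading=53, draw]
RT 45: heading 53 -> 8
LT 135: heading 8 -> 143
REPEAT 4 [
  -- iteration 1/4 --
  FD 7: (1.805,2.396) -> (-3.785,6.609) [heading=143, draw]
  FD 12: (-3.785,6.609) -> (-13.369,13.83) [heading=143, draw]
  FD 20: (-13.369,13.83) -> (-29.341,25.867) [heading=143, draw]
  -- iteration 2/4 --
  FD 7: (-29.341,25.867) -> (-34.932,30.079) [heading=143, draw]
  FD 12: (-34.932,30.079) -> (-44.515,37.301) [heading=143, draw]
  FD 20: (-44.515,37.301) -> (-60.488,49.337) [heading=143, draw]
  -- iteration 3/4 --
  FD 7: (-60.488,49.337) -> (-66.079,53.55) [heading=143, draw]
  FD 12: (-66.079,53.55) -> (-75.662,60.772) [heading=143, draw]
  FD 20: (-75.662,60.772) -> (-91.635,72.808) [heading=143, draw]
  -- iteration 4/4 --
  FD 7: (-91.635,72.808) -> (-97.225,77.021) [heading=143, draw]
  FD 12: (-97.225,77.021) -> (-106.809,84.243) [heading=143, draw]
  FD 20: (-106.809,84.243) -> (-122.782,96.279) [heading=143, draw]
]
RT 135: heading 143 -> 8
FD 8: (-122.782,96.279) -> (-114.86,97.392) [heading=8, draw]
LT 135: heading 8 -> 143
FD 20: (-114.86,97.392) -> (-130.832,109.429) [heading=143, draw]
Final: pos=(-130.832,109.429), heading=143, 15 segment(s) drawn

Segment lengths:
  seg 1: (0,0) -> (1.805,2.396), length = 3
  seg 2: (1.805,2.396) -> (-3.785,6.609), length = 7
  seg 3: (-3.785,6.609) -> (-13.369,13.83), length = 12
  seg 4: (-13.369,13.83) -> (-29.341,25.867), length = 20
  seg 5: (-29.341,25.867) -> (-34.932,30.079), length = 7
  seg 6: (-34.932,30.079) -> (-44.515,37.301), length = 12
  seg 7: (-44.515,37.301) -> (-60.488,49.337), length = 20
  seg 8: (-60.488,49.337) -> (-66.079,53.55), length = 7
  seg 9: (-66.079,53.55) -> (-75.662,60.772), length = 12
  seg 10: (-75.662,60.772) -> (-91.635,72.808), length = 20
  seg 11: (-91.635,72.808) -> (-97.225,77.021), length = 7
  seg 12: (-97.225,77.021) -> (-106.809,84.243), length = 12
  seg 13: (-106.809,84.243) -> (-122.782,96.279), length = 20
  seg 14: (-122.782,96.279) -> (-114.86,97.392), length = 8
  seg 15: (-114.86,97.392) -> (-130.832,109.429), length = 20
Total = 187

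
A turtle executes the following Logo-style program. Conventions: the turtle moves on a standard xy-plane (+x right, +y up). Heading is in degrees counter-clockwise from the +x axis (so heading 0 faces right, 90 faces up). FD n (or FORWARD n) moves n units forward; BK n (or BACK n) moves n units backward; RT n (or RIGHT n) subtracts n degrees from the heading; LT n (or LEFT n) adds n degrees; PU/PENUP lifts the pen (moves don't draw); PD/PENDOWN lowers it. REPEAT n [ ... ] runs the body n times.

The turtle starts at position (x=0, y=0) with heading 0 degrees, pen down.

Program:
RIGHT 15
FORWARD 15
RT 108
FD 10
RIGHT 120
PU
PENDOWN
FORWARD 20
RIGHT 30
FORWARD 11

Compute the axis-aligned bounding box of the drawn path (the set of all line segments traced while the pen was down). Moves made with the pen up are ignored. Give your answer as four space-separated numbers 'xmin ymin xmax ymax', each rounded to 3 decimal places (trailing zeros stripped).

Executing turtle program step by step:
Start: pos=(0,0), heading=0, pen down
RT 15: heading 0 -> 345
FD 15: (0,0) -> (14.489,-3.882) [heading=345, draw]
RT 108: heading 345 -> 237
FD 10: (14.489,-3.882) -> (9.042,-12.269) [heading=237, draw]
RT 120: heading 237 -> 117
PU: pen up
PD: pen down
FD 20: (9.042,-12.269) -> (-0.037,5.551) [heading=117, draw]
RT 30: heading 117 -> 87
FD 11: (-0.037,5.551) -> (0.538,16.536) [heading=87, draw]
Final: pos=(0.538,16.536), heading=87, 4 segment(s) drawn

Segment endpoints: x in {-0.037, 0, 0.538, 9.042, 14.489}, y in {-12.269, -3.882, 0, 5.551, 16.536}
xmin=-0.037, ymin=-12.269, xmax=14.489, ymax=16.536

Answer: -0.037 -12.269 14.489 16.536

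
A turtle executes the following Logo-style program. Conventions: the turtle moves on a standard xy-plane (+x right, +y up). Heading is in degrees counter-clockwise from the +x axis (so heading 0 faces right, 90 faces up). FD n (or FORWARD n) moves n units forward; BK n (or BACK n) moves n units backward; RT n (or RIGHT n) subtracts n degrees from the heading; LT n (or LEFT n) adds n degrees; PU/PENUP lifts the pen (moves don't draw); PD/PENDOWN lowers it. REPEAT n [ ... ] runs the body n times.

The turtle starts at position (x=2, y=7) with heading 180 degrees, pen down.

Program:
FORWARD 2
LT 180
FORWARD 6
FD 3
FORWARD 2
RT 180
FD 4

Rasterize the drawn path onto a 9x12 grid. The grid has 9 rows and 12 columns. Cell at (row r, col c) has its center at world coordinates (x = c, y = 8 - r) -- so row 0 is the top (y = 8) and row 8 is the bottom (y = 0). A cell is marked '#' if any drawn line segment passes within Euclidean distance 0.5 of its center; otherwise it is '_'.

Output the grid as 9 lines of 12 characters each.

Answer: ____________
############
____________
____________
____________
____________
____________
____________
____________

Derivation:
Segment 0: (2,7) -> (0,7)
Segment 1: (0,7) -> (6,7)
Segment 2: (6,7) -> (9,7)
Segment 3: (9,7) -> (11,7)
Segment 4: (11,7) -> (7,7)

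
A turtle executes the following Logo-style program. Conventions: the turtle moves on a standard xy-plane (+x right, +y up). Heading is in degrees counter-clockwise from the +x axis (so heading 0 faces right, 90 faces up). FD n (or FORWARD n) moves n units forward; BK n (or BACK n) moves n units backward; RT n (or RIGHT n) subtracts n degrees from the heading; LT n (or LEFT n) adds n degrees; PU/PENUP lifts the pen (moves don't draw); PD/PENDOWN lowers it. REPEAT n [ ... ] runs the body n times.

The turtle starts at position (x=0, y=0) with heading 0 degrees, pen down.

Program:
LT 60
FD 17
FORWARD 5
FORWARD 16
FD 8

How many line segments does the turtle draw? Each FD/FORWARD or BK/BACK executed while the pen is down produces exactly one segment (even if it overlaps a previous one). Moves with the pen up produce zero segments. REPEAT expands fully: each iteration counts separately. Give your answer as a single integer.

Answer: 4

Derivation:
Executing turtle program step by step:
Start: pos=(0,0), heading=0, pen down
LT 60: heading 0 -> 60
FD 17: (0,0) -> (8.5,14.722) [heading=60, draw]
FD 5: (8.5,14.722) -> (11,19.053) [heading=60, draw]
FD 16: (11,19.053) -> (19,32.909) [heading=60, draw]
FD 8: (19,32.909) -> (23,39.837) [heading=60, draw]
Final: pos=(23,39.837), heading=60, 4 segment(s) drawn
Segments drawn: 4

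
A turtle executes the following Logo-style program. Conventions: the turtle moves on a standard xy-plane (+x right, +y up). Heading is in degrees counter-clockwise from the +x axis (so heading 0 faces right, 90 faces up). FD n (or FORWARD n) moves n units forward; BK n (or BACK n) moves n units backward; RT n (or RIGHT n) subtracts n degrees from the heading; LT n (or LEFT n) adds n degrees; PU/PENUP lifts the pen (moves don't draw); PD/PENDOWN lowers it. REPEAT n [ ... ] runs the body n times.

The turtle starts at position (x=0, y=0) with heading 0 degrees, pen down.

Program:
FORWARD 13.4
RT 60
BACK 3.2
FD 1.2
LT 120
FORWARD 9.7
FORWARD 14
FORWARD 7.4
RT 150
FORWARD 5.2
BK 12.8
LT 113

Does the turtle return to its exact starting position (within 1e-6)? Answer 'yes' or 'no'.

Executing turtle program step by step:
Start: pos=(0,0), heading=0, pen down
FD 13.4: (0,0) -> (13.4,0) [heading=0, draw]
RT 60: heading 0 -> 300
BK 3.2: (13.4,0) -> (11.8,2.771) [heading=300, draw]
FD 1.2: (11.8,2.771) -> (12.4,1.732) [heading=300, draw]
LT 120: heading 300 -> 60
FD 9.7: (12.4,1.732) -> (17.25,10.132) [heading=60, draw]
FD 14: (17.25,10.132) -> (24.25,22.257) [heading=60, draw]
FD 7.4: (24.25,22.257) -> (27.95,28.665) [heading=60, draw]
RT 150: heading 60 -> 270
FD 5.2: (27.95,28.665) -> (27.95,23.465) [heading=270, draw]
BK 12.8: (27.95,23.465) -> (27.95,36.265) [heading=270, draw]
LT 113: heading 270 -> 23
Final: pos=(27.95,36.265), heading=23, 8 segment(s) drawn

Start position: (0, 0)
Final position: (27.95, 36.265)
Distance = 45.786; >= 1e-6 -> NOT closed

Answer: no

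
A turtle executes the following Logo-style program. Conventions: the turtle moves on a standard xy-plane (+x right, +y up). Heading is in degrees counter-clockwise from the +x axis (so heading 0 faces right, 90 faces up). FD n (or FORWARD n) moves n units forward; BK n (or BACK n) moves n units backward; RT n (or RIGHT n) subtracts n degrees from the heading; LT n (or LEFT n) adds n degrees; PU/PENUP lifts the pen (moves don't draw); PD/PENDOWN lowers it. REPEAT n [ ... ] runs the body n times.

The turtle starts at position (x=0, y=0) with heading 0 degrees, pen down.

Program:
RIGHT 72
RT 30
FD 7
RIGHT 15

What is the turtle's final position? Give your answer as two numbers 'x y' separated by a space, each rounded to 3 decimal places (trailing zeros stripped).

Executing turtle program step by step:
Start: pos=(0,0), heading=0, pen down
RT 72: heading 0 -> 288
RT 30: heading 288 -> 258
FD 7: (0,0) -> (-1.455,-6.847) [heading=258, draw]
RT 15: heading 258 -> 243
Final: pos=(-1.455,-6.847), heading=243, 1 segment(s) drawn

Answer: -1.455 -6.847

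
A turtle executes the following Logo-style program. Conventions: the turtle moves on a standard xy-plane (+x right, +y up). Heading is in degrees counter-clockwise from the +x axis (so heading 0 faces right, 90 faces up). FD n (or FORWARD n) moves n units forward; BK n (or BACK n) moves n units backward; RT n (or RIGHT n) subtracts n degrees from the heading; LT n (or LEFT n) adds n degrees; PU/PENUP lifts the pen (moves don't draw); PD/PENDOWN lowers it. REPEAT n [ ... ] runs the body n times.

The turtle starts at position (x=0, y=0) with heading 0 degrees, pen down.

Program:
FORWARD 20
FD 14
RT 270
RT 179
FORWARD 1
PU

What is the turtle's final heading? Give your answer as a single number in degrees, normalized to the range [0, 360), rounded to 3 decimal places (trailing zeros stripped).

Executing turtle program step by step:
Start: pos=(0,0), heading=0, pen down
FD 20: (0,0) -> (20,0) [heading=0, draw]
FD 14: (20,0) -> (34,0) [heading=0, draw]
RT 270: heading 0 -> 90
RT 179: heading 90 -> 271
FD 1: (34,0) -> (34.017,-1) [heading=271, draw]
PU: pen up
Final: pos=(34.017,-1), heading=271, 3 segment(s) drawn

Answer: 271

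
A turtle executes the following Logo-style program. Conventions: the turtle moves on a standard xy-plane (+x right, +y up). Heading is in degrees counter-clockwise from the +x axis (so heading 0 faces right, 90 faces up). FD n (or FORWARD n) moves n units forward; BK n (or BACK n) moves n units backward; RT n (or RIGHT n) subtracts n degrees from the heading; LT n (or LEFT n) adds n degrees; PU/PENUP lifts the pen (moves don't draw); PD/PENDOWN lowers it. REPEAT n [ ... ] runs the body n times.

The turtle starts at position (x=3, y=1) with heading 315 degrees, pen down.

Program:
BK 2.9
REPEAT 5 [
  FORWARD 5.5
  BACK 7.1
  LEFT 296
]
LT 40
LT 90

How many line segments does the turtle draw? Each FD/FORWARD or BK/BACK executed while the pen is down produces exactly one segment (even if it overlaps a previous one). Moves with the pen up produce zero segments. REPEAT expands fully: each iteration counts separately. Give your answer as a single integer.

Executing turtle program step by step:
Start: pos=(3,1), heading=315, pen down
BK 2.9: (3,1) -> (0.949,3.051) [heading=315, draw]
REPEAT 5 [
  -- iteration 1/5 --
  FD 5.5: (0.949,3.051) -> (4.838,-0.838) [heading=315, draw]
  BK 7.1: (4.838,-0.838) -> (-0.182,4.182) [heading=315, draw]
  LT 296: heading 315 -> 251
  -- iteration 2/5 --
  FD 5.5: (-0.182,4.182) -> (-1.973,-1.018) [heading=251, draw]
  BK 7.1: (-1.973,-1.018) -> (0.339,5.695) [heading=251, draw]
  LT 296: heading 251 -> 187
  -- iteration 3/5 --
  FD 5.5: (0.339,5.695) -> (-5.12,5.025) [heading=187, draw]
  BK 7.1: (-5.12,5.025) -> (1.927,5.89) [heading=187, draw]
  LT 296: heading 187 -> 123
  -- iteration 4/5 --
  FD 5.5: (1.927,5.89) -> (-1.069,10.502) [heading=123, draw]
  BK 7.1: (-1.069,10.502) -> (2.798,4.548) [heading=123, draw]
  LT 296: heading 123 -> 59
  -- iteration 5/5 --
  FD 5.5: (2.798,4.548) -> (5.631,9.262) [heading=59, draw]
  BK 7.1: (5.631,9.262) -> (1.974,3.176) [heading=59, draw]
  LT 296: heading 59 -> 355
]
LT 40: heading 355 -> 35
LT 90: heading 35 -> 125
Final: pos=(1.974,3.176), heading=125, 11 segment(s) drawn
Segments drawn: 11

Answer: 11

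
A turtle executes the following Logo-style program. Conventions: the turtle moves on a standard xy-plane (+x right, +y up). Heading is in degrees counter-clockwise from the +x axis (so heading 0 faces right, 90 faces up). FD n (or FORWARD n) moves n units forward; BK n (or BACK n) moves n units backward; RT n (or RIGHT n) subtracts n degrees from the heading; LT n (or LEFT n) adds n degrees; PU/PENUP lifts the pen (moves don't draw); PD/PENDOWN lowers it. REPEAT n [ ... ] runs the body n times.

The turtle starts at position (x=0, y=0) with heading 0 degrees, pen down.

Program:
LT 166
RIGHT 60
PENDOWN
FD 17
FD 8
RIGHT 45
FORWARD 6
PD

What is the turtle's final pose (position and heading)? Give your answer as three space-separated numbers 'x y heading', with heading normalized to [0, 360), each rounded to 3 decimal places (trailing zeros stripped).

Answer: -3.982 29.279 61

Derivation:
Executing turtle program step by step:
Start: pos=(0,0), heading=0, pen down
LT 166: heading 0 -> 166
RT 60: heading 166 -> 106
PD: pen down
FD 17: (0,0) -> (-4.686,16.341) [heading=106, draw]
FD 8: (-4.686,16.341) -> (-6.891,24.032) [heading=106, draw]
RT 45: heading 106 -> 61
FD 6: (-6.891,24.032) -> (-3.982,29.279) [heading=61, draw]
PD: pen down
Final: pos=(-3.982,29.279), heading=61, 3 segment(s) drawn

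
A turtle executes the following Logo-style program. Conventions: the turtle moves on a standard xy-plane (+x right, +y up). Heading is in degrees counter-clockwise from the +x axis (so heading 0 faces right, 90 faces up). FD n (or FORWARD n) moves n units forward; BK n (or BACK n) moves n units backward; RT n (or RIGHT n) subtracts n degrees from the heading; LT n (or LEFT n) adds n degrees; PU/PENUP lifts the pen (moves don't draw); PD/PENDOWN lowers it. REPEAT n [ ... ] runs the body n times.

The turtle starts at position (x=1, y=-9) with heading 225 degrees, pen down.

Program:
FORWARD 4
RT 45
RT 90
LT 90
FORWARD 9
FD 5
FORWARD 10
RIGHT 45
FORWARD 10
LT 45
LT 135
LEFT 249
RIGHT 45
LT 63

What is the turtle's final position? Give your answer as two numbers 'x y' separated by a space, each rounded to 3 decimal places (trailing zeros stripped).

Answer: -32.899 -4.757

Derivation:
Executing turtle program step by step:
Start: pos=(1,-9), heading=225, pen down
FD 4: (1,-9) -> (-1.828,-11.828) [heading=225, draw]
RT 45: heading 225 -> 180
RT 90: heading 180 -> 90
LT 90: heading 90 -> 180
FD 9: (-1.828,-11.828) -> (-10.828,-11.828) [heading=180, draw]
FD 5: (-10.828,-11.828) -> (-15.828,-11.828) [heading=180, draw]
FD 10: (-15.828,-11.828) -> (-25.828,-11.828) [heading=180, draw]
RT 45: heading 180 -> 135
FD 10: (-25.828,-11.828) -> (-32.899,-4.757) [heading=135, draw]
LT 45: heading 135 -> 180
LT 135: heading 180 -> 315
LT 249: heading 315 -> 204
RT 45: heading 204 -> 159
LT 63: heading 159 -> 222
Final: pos=(-32.899,-4.757), heading=222, 5 segment(s) drawn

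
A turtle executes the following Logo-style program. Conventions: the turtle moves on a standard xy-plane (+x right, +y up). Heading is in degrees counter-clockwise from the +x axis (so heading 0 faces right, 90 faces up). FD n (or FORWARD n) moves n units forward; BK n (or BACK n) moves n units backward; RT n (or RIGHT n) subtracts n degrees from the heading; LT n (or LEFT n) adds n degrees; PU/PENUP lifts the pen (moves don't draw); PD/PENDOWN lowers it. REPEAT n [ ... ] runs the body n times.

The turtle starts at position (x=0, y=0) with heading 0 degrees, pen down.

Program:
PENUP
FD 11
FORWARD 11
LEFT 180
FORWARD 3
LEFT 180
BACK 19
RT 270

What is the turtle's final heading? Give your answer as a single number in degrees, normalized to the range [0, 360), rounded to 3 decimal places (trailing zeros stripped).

Executing turtle program step by step:
Start: pos=(0,0), heading=0, pen down
PU: pen up
FD 11: (0,0) -> (11,0) [heading=0, move]
FD 11: (11,0) -> (22,0) [heading=0, move]
LT 180: heading 0 -> 180
FD 3: (22,0) -> (19,0) [heading=180, move]
LT 180: heading 180 -> 0
BK 19: (19,0) -> (0,0) [heading=0, move]
RT 270: heading 0 -> 90
Final: pos=(0,0), heading=90, 0 segment(s) drawn

Answer: 90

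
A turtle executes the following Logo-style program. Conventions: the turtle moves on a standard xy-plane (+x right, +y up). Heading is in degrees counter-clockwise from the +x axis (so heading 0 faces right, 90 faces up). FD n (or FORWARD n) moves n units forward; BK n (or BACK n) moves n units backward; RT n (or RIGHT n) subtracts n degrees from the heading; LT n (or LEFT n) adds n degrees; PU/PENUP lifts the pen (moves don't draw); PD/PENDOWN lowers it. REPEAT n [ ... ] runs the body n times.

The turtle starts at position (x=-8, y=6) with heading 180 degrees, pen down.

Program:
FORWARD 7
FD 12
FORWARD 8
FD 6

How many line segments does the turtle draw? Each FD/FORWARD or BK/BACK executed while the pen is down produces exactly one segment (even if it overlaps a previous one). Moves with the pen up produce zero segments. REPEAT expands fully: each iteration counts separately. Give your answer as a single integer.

Answer: 4

Derivation:
Executing turtle program step by step:
Start: pos=(-8,6), heading=180, pen down
FD 7: (-8,6) -> (-15,6) [heading=180, draw]
FD 12: (-15,6) -> (-27,6) [heading=180, draw]
FD 8: (-27,6) -> (-35,6) [heading=180, draw]
FD 6: (-35,6) -> (-41,6) [heading=180, draw]
Final: pos=(-41,6), heading=180, 4 segment(s) drawn
Segments drawn: 4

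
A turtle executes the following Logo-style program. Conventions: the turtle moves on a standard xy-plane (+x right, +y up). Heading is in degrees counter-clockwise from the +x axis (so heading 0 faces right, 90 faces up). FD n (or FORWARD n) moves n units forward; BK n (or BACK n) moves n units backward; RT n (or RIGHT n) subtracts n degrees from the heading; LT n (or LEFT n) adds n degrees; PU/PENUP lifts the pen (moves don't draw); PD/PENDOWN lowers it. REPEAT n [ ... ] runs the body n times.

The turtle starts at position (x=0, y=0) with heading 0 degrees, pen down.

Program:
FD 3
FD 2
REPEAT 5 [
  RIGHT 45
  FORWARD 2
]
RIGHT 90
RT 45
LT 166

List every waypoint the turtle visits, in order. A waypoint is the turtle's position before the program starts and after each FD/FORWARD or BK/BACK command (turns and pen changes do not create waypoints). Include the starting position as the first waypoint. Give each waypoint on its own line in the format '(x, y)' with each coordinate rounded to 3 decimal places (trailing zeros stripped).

Executing turtle program step by step:
Start: pos=(0,0), heading=0, pen down
FD 3: (0,0) -> (3,0) [heading=0, draw]
FD 2: (3,0) -> (5,0) [heading=0, draw]
REPEAT 5 [
  -- iteration 1/5 --
  RT 45: heading 0 -> 315
  FD 2: (5,0) -> (6.414,-1.414) [heading=315, draw]
  -- iteration 2/5 --
  RT 45: heading 315 -> 270
  FD 2: (6.414,-1.414) -> (6.414,-3.414) [heading=270, draw]
  -- iteration 3/5 --
  RT 45: heading 270 -> 225
  FD 2: (6.414,-3.414) -> (5,-4.828) [heading=225, draw]
  -- iteration 4/5 --
  RT 45: heading 225 -> 180
  FD 2: (5,-4.828) -> (3,-4.828) [heading=180, draw]
  -- iteration 5/5 --
  RT 45: heading 180 -> 135
  FD 2: (3,-4.828) -> (1.586,-3.414) [heading=135, draw]
]
RT 90: heading 135 -> 45
RT 45: heading 45 -> 0
LT 166: heading 0 -> 166
Final: pos=(1.586,-3.414), heading=166, 7 segment(s) drawn
Waypoints (8 total):
(0, 0)
(3, 0)
(5, 0)
(6.414, -1.414)
(6.414, -3.414)
(5, -4.828)
(3, -4.828)
(1.586, -3.414)

Answer: (0, 0)
(3, 0)
(5, 0)
(6.414, -1.414)
(6.414, -3.414)
(5, -4.828)
(3, -4.828)
(1.586, -3.414)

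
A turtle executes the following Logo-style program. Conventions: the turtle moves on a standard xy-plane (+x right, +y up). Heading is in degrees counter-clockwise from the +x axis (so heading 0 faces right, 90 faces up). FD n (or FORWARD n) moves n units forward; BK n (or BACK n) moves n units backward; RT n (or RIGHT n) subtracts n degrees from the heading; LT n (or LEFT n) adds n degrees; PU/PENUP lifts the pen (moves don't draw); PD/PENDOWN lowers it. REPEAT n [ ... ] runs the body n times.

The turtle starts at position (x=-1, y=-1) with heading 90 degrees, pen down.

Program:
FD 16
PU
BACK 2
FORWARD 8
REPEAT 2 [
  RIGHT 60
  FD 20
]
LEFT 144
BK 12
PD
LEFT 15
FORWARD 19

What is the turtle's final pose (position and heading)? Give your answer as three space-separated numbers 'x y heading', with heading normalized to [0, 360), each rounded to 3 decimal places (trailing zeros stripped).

Executing turtle program step by step:
Start: pos=(-1,-1), heading=90, pen down
FD 16: (-1,-1) -> (-1,15) [heading=90, draw]
PU: pen up
BK 2: (-1,15) -> (-1,13) [heading=90, move]
FD 8: (-1,13) -> (-1,21) [heading=90, move]
REPEAT 2 [
  -- iteration 1/2 --
  RT 60: heading 90 -> 30
  FD 20: (-1,21) -> (16.321,31) [heading=30, move]
  -- iteration 2/2 --
  RT 60: heading 30 -> 330
  FD 20: (16.321,31) -> (33.641,21) [heading=330, move]
]
LT 144: heading 330 -> 114
BK 12: (33.641,21) -> (38.522,10.037) [heading=114, move]
PD: pen down
LT 15: heading 114 -> 129
FD 19: (38.522,10.037) -> (26.565,24.803) [heading=129, draw]
Final: pos=(26.565,24.803), heading=129, 2 segment(s) drawn

Answer: 26.565 24.803 129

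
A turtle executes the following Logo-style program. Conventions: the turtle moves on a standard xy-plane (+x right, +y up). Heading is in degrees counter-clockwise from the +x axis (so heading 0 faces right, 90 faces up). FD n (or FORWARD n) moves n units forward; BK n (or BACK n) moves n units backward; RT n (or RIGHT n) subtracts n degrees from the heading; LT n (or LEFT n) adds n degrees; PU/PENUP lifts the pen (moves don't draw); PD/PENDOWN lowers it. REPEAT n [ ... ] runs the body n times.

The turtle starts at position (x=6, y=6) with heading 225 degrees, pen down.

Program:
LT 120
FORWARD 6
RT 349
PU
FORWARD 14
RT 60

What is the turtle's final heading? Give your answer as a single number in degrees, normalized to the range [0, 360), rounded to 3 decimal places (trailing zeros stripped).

Executing turtle program step by step:
Start: pos=(6,6), heading=225, pen down
LT 120: heading 225 -> 345
FD 6: (6,6) -> (11.796,4.447) [heading=345, draw]
RT 349: heading 345 -> 356
PU: pen up
FD 14: (11.796,4.447) -> (25.761,3.47) [heading=356, move]
RT 60: heading 356 -> 296
Final: pos=(25.761,3.47), heading=296, 1 segment(s) drawn

Answer: 296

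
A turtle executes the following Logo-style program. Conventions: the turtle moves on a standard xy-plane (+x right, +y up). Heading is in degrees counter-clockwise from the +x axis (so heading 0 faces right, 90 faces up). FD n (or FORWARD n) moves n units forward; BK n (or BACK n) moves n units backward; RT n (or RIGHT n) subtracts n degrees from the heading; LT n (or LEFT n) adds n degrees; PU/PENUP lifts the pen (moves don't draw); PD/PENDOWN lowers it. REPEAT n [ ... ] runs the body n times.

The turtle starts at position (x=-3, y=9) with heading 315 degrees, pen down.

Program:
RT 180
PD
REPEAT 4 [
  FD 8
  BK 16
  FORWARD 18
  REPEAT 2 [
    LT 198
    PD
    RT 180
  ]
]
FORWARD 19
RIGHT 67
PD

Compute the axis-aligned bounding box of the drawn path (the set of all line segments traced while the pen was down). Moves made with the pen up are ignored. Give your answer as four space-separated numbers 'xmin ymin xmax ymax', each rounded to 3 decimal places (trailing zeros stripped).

Answer: -33.398 -14.581 2.657 21.267

Derivation:
Executing turtle program step by step:
Start: pos=(-3,9), heading=315, pen down
RT 180: heading 315 -> 135
PD: pen down
REPEAT 4 [
  -- iteration 1/4 --
  FD 8: (-3,9) -> (-8.657,14.657) [heading=135, draw]
  BK 16: (-8.657,14.657) -> (2.657,3.343) [heading=135, draw]
  FD 18: (2.657,3.343) -> (-10.071,16.071) [heading=135, draw]
  REPEAT 2 [
    -- iteration 1/2 --
    LT 198: heading 135 -> 333
    PD: pen down
    RT 180: heading 333 -> 153
    -- iteration 2/2 --
    LT 198: heading 153 -> 351
    PD: pen down
    RT 180: heading 351 -> 171
  ]
  -- iteration 2/4 --
  FD 8: (-10.071,16.071) -> (-17.973,17.323) [heading=171, draw]
  BK 16: (-17.973,17.323) -> (-2.17,14.82) [heading=171, draw]
  FD 18: (-2.17,14.82) -> (-19.948,17.635) [heading=171, draw]
  REPEAT 2 [
    -- iteration 1/2 --
    LT 198: heading 171 -> 9
    PD: pen down
    RT 180: heading 9 -> 189
    -- iteration 2/2 --
    LT 198: heading 189 -> 27
    PD: pen down
    RT 180: heading 27 -> 207
  ]
  -- iteration 3/4 --
  FD 8: (-19.948,17.635) -> (-27.076,14.003) [heading=207, draw]
  BK 16: (-27.076,14.003) -> (-12.82,21.267) [heading=207, draw]
  FD 18: (-12.82,21.267) -> (-28.858,13.096) [heading=207, draw]
  REPEAT 2 [
    -- iteration 1/2 --
    LT 198: heading 207 -> 45
    PD: pen down
    RT 180: heading 45 -> 225
    -- iteration 2/2 --
    LT 198: heading 225 -> 63
    PD: pen down
    RT 180: heading 63 -> 243
  ]
  -- iteration 4/4 --
  FD 8: (-28.858,13.096) -> (-32.49,5.967) [heading=243, draw]
  BK 16: (-32.49,5.967) -> (-25.226,20.224) [heading=243, draw]
  FD 18: (-25.226,20.224) -> (-33.398,4.185) [heading=243, draw]
  REPEAT 2 [
    -- iteration 1/2 --
    LT 198: heading 243 -> 81
    PD: pen down
    RT 180: heading 81 -> 261
    -- iteration 2/2 --
    LT 198: heading 261 -> 99
    PD: pen down
    RT 180: heading 99 -> 279
  ]
]
FD 19: (-33.398,4.185) -> (-30.426,-14.581) [heading=279, draw]
RT 67: heading 279 -> 212
PD: pen down
Final: pos=(-30.426,-14.581), heading=212, 13 segment(s) drawn

Segment endpoints: x in {-33.398, -32.49, -30.426, -28.858, -27.076, -25.226, -19.948, -17.973, -12.82, -10.071, -8.657, -3, -2.17, 2.657}, y in {-14.581, 3.343, 4.185, 5.967, 9, 13.096, 14.003, 14.657, 14.82, 16.071, 17.323, 17.635, 20.224, 21.267}
xmin=-33.398, ymin=-14.581, xmax=2.657, ymax=21.267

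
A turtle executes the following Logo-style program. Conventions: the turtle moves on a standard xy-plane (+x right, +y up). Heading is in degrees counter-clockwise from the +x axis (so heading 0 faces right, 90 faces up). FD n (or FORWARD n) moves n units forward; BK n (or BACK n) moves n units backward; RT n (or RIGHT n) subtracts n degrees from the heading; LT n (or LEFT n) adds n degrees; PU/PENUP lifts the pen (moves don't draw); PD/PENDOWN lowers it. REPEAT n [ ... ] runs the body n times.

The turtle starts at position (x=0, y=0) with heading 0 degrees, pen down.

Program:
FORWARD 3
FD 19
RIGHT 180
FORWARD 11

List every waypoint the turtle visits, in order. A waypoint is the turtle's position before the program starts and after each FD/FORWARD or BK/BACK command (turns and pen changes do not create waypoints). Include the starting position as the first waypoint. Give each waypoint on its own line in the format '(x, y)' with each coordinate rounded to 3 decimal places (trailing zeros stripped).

Answer: (0, 0)
(3, 0)
(22, 0)
(11, 0)

Derivation:
Executing turtle program step by step:
Start: pos=(0,0), heading=0, pen down
FD 3: (0,0) -> (3,0) [heading=0, draw]
FD 19: (3,0) -> (22,0) [heading=0, draw]
RT 180: heading 0 -> 180
FD 11: (22,0) -> (11,0) [heading=180, draw]
Final: pos=(11,0), heading=180, 3 segment(s) drawn
Waypoints (4 total):
(0, 0)
(3, 0)
(22, 0)
(11, 0)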